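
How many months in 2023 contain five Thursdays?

4

A month of length L has five Thursdays iff its first Thursday is on day ≤ L−28 (so day 1–3 in a 31-day month, 1–2 in a 30-day month, day 1 in a leap February).
Checking each month of 2023: Jan starts Sun (31d); Feb starts Wed (28d); Mar starts Wed (31d) ✓; Apr starts Sat (30d); May starts Mon (31d); Jun starts Thu (30d) ✓; Jul starts Sat (31d); Aug starts Tue (31d) ✓; Sep starts Fri (30d); Oct starts Sun (31d); Nov starts Wed (30d) ✓; Dec starts Fri (31d).
Five-Thursday months: March, June, August, November → 4.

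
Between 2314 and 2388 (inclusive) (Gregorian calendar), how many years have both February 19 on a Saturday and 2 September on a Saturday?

3

Check each year's weekday for February 19 and 2 September:
  2314: Thu/Wed  2315: Fri/Thu  2316: Sat/Sat ✓  2317: Mon/Sun  2318: Tue/Mon  2319: Wed/Tue  2320: Thu/Thu  2321: Sat/Fri  2322: Sun/Sat  2323: Mon/Sun  2324: Tue/Tue  2325: Thu/Wed  2326: Fri/Thu  2327: Sat/Fri  …(47 more)…  2375: Wed/Tue  2376: Thu/Thu  2377: Sat/Fri  2378: Sun/Sat  2379: Mon/Sun  2380: Tue/Tue  2381: Thu/Wed  2382: Fri/Thu  2383: Sat/Fri  2384: Sun/Sun  2385: Tue/Mon  2386: Wed/Tue  2387: Thu/Wed  2388: Fri/Fri
Both conditions hold in: 2316, 2344, 2372 — 3.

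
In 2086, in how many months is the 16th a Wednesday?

Check the 16th of each month of 2086: Jan 16: Wed, Feb 16: Sat, Mar 16: Sat, Apr 16: Tue, May 16: Thu, Jun 16: Sun, Jul 16: Tue, Aug 16: Fri, Sep 16: Mon, Oct 16: Wed, Nov 16: Sat, Dec 16: Mon.
Wednesday occurs in January, October — 2 months.

2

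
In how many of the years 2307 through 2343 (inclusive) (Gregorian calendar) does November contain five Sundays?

November has 30 days; it has five Sundays when Sunday falls among the first (month-length − 28) days — i.e. when November 1 is one of Sunday/Saturday.
November 1 by year: 2307:Fri 2308:Sun✓ 2309:Mon 2310:Tue 2311:Wed 2312:Fri 2313:Sat✓ 2314:Sun✓ 2315:Mon 2316:Wed 2317:Thu 2318:Fri 2319:Sat✓ 2320:Mon 2321:Tue …(7 more)… 2329:Fri 2330:Sat✓ 2331:Sun✓ 2332:Tue 2333:Wed 2334:Thu 2335:Fri 2336:Sun✓ 2337:Mon 2338:Tue 2339:Wed 2340:Fri 2341:Sat✓ 2342:Sun✓ 2343:Mon
Years with five Sundays: 2308, 2313, 2314, 2319, 2324, 2325, 2330, 2331, 2336, 2341, 2342 → 11.

11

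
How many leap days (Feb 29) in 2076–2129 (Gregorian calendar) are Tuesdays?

Leap years in 2076–2129: 13 of them.
Feb 29 weekday advances by 5 (mod 7) from one leap year to the next four years later (or differs when a century non-leap intervenes).
Leap-day weekdays: 2076:Sat 2080:Thu 2084:Tue✓ 2088:Sun 2092:Fri 2096:Wed 2104:Fri 2108:Wed 2112:Mon 2116:Sat 2120:Thu 2124:Tue✓ 2128:Sun
Tuesday: 2084, 2124 → 2.

2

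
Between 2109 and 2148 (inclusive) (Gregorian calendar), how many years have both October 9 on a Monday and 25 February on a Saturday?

Check each year's weekday for October 9 and 25 February:
  2109: Wed/Mon  2110: Thu/Tue  2111: Fri/Wed  2112: Sun/Thu  2113: Mon/Sat ✓  2114: Tue/Sun  2115: Wed/Mon  2116: Fri/Tue  2117: Sat/Thu  2118: Sun/Fri  2119: Mon/Sat ✓  2120: Wed/Sun  2121: Thu/Tue  2122: Fri/Wed  …(12 more)…  2135: Sun/Fri  2136: Tue/Sat  2137: Wed/Mon  2138: Thu/Tue  2139: Fri/Wed  2140: Sun/Thu  2141: Mon/Sat ✓  2142: Tue/Sun  2143: Wed/Mon  2144: Fri/Tue  2145: Sat/Thu  2146: Sun/Fri  2147: Mon/Sat ✓  2148: Wed/Sun
Both conditions hold in: 2113, 2119, 2130, 2141, 2147 — 5.

5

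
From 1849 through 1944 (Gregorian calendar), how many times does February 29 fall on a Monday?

4

Leap years in 1849–1944: 23 of them.
Feb 29 weekday advances by 5 (mod 7) from one leap year to the next four years later (or differs when a century non-leap intervenes).
Leap-day weekdays: 1852:Sun 1856:Fri 1860:Wed 1864:Mon✓ 1868:Sat 1872:Thu 1876:Tue 1880:Sun 1884:Fri 1888:Wed 1892:Mon✓ 1896:Sat 1904:Mon✓ 1908:Sat 1912:Thu 1916:Tue 1920:Sun 1924:Fri 1928:Wed 1932:Mon✓ 1936:Sat 1940:Thu 1944:Tue
Monday: 1864, 1892, 1904, 1932 → 4.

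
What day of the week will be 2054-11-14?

Saturday

January 1, 2054 is a Thursday.
November 14 is day 318 of the year, i.e. 317 days after Jan 1.
317 mod 7 = 2, so advance 2 weekdays from Thursday: Saturday.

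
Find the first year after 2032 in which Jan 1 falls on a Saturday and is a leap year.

2056

Jan 1 advances by 2 weekdays after a leap year and by 1 after a common year.
2032: Jan 1 is Thursday (leap).
2033: Saturday
2034: Sunday
2035: Monday
2036: Tuesday (leap)
2037: Thursday
2038: Friday
2039: Saturday
2040: Sunday (leap)
2041: Tuesday
2042: Wednesday
2043: Thursday
2044: Friday (leap)
2045: Sunday
2046: Monday
2047: Tuesday
2048: Wednesday (leap)
2049: Friday
2050: Saturday
2051: Sunday
2052: Monday (leap)
2053: Wednesday
2054: Thursday
2055: Friday
2056: Saturday (leap)
2056 begins on a Saturday and is a leap year.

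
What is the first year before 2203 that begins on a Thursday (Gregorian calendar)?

Jan 1 advances by 2 weekdays after a leap year and by 1 after a common year.
2203: Jan 1 is Saturday.
2202: Friday
2201: Thursday
2201 begins on a Thursday

2201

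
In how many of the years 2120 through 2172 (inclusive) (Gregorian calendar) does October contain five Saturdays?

October has 31 days; it has five Saturdays when Saturday falls among the first (month-length − 28) days — i.e. when October 1 is one of Saturday/Friday/Thursday.
October 1 by year: 2120:Tue 2121:Wed 2122:Thu✓ 2123:Fri✓ 2124:Sun 2125:Mon 2126:Tue 2127:Wed 2128:Fri✓ 2129:Sat✓ 2130:Sun 2131:Mon 2132:Wed 2133:Thu✓ 2134:Fri✓ …(23 more)… 2158:Sun 2159:Mon 2160:Wed 2161:Thu✓ 2162:Fri✓ 2163:Sat✓ 2164:Mon 2165:Tue 2166:Wed 2167:Thu✓ 2168:Sat✓ 2169:Sun 2170:Mon 2171:Tue 2172:Thu✓
Years with five Saturdays: 2122, 2123, 2128, 2129, 2133, 2134, 2135, 2139, 2140, 2144, 2145, 2146, 2150, 2151, 2156, 2157, 2161, 2162, 2163, 2167, 2168, 2172 → 22.

22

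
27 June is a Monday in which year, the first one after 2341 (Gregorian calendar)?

From one year to the next, a fixed date's weekday advances by 1, or by 2 when a Feb 29 lies between the two dates.
2341: June 27 is Friday.
2342: Saturday (+1)
2343: Sunday (+1)
2344: Tuesday (+2)
2345: Wednesday (+1)
2346: Thursday (+1)
2347: Friday (+1)
2348: Sunday (+2)
2349: Monday (+1)
27 June falls on a Monday in 2349.

2349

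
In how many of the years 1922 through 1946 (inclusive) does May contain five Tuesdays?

May has 31 days; it has five Tuesdays when Tuesday falls among the first (month-length − 28) days — i.e. when May 1 is one of Tuesday/Monday/Sunday.
May 1 by year: 1922:Mon✓ 1923:Tue✓ 1924:Thu 1925:Fri 1926:Sat 1927:Sun✓ 1928:Tue✓ 1929:Wed 1930:Thu 1931:Fri 1932:Sun✓ 1933:Mon✓ 1934:Tue✓ 1935:Wed 1936:Fri 1937:Sat 1938:Sun✓ 1939:Mon✓ 1940:Wed 1941:Thu 1942:Fri 1943:Sat 1944:Mon✓ 1945:Tue✓ 1946:Wed
Years with five Tuesdays: 1922, 1923, 1927, 1928, 1932, 1933, 1934, 1938, 1939, 1944, 1945 → 11.

11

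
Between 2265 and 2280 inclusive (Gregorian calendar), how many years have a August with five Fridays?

August has 31 days; it has five Fridays when Friday falls among the first (month-length − 28) days — i.e. when August 1 is one of Friday/Thursday/Wednesday.
August 1 by year: 2265:Tue 2266:Wed✓ 2267:Thu✓ 2268:Sat 2269:Sun 2270:Mon 2271:Tue 2272:Thu✓ 2273:Fri✓ 2274:Sat 2275:Sun 2276:Tue 2277:Wed✓ 2278:Thu✓ 2279:Fri✓ 2280:Sun
Years with five Fridays: 2266, 2267, 2272, 2273, 2277, 2278, 2279 → 7.

7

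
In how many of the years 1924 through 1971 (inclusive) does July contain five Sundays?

19

July has 31 days; it has five Sundays when Sunday falls among the first (month-length − 28) days — i.e. when July 1 is one of Sunday/Saturday/Friday.
July 1 by year: 1924:Tue 1925:Wed 1926:Thu 1927:Fri✓ 1928:Sun✓ 1929:Mon 1930:Tue 1931:Wed 1932:Fri✓ 1933:Sat✓ 1934:Sun✓ 1935:Mon 1936:Wed 1937:Thu 1938:Fri✓ …(18 more)… 1957:Mon 1958:Tue 1959:Wed 1960:Fri✓ 1961:Sat✓ 1962:Sun✓ 1963:Mon 1964:Wed 1965:Thu 1966:Fri✓ 1967:Sat✓ 1968:Mon 1969:Tue 1970:Wed 1971:Thu
Years with five Sundays: 1927, 1928, 1932, 1933, 1934, 1938, 1939, 1944, 1945, 1949, 1950, 1951, 1955, 1956, 1960, 1961, 1962, 1966, 1967 → 19.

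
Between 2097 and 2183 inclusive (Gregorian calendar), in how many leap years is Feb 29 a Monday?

3

Leap years in 2097–2183: 20 of them.
Feb 29 weekday advances by 5 (mod 7) from one leap year to the next four years later (or differs when a century non-leap intervenes).
Leap-day weekdays: 2104:Fri 2108:Wed 2112:Mon✓ 2116:Sat 2120:Thu 2124:Tue 2128:Sun 2132:Fri 2136:Wed 2140:Mon✓ 2144:Sat 2148:Thu 2152:Tue 2156:Sun 2160:Fri 2164:Wed 2168:Mon✓ 2172:Sat 2176:Thu 2180:Tue
Monday: 2112, 2140, 2168 → 3.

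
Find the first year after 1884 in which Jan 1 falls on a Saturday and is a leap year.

1916

Jan 1 advances by 2 weekdays after a leap year and by 1 after a common year.
1884: Jan 1 is Tuesday (leap).
1885: Thursday
1886: Friday
1887: Saturday
1888: Sunday (leap)
1889: Tuesday
1890: Wednesday
1891: Thursday
1892: Friday (leap)
1893: Sunday
1894: Monday
1895: Tuesday
1896: Wednesday (leap)
1897: Friday
1898: Saturday
1899: Sunday
1900: Monday
1901: Tuesday
1902: Wednesday
1903: Thursday
1904: Friday (leap)
1905: Sunday
1906: Monday
1907: Tuesday
1908: Wednesday (leap)
1909: Friday
1910: Saturday
1911: Sunday
1912: Monday (leap)
1913: Wednesday
1914: Thursday
1915: Friday
1916: Saturday (leap)
1916 begins on a Saturday and is a leap year.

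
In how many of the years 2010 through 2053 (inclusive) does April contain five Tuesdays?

April has 30 days; it has five Tuesdays when Tuesday falls among the first (month-length − 28) days — i.e. when April 1 is one of Tuesday/Monday.
April 1 by year: 2010:Thu 2011:Fri 2012:Sun 2013:Mon✓ 2014:Tue✓ 2015:Wed 2016:Fri 2017:Sat 2018:Sun 2019:Mon✓ 2020:Wed 2021:Thu 2022:Fri 2023:Sat 2024:Mon✓ …(14 more)… 2039:Fri 2040:Sun 2041:Mon✓ 2042:Tue✓ 2043:Wed 2044:Fri 2045:Sat 2046:Sun 2047:Mon✓ 2048:Wed 2049:Thu 2050:Fri 2051:Sat 2052:Mon✓ 2053:Tue✓
Years with five Tuesdays: 2013, 2014, 2019, 2024, 2025, 2030, 2031, 2036, 2041, 2042, 2047, 2052, 2053 → 13.

13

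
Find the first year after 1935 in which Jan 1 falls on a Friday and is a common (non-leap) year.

1937

Jan 1 advances by 2 weekdays after a leap year and by 1 after a common year.
1935: Jan 1 is Tuesday.
1936: Wednesday (leap)
1937: Friday
1937 begins on a Friday and is a common year.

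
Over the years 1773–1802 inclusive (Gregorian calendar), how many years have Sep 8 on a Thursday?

Track Sep 8's weekday year by year (advancing +1, or +2 across a Feb 29):
  1773: Wed  1774: Thu (+1) ✓  1775: Fri (+1)  1776: Sun (+2)  1777: Mon (+1)
  1778: Tue (+1)  1779: Wed (+1)  1780: Fri (+2)  1781: Sat (+1)  1782: Sun (+1)
  1783: Mon (+1)  1784: Wed (+2)  1785: Thu (+1) ✓  1786: Fri (+1)  1787: Sat (+1)
  1788: Mon (+2)  1789: Tue (+1)  1790: Wed (+1)  1791: Thu (+1) ✓  1792: Sat (+2)
  1793: Sun (+1)  1794: Mon (+1)  1795: Tue (+1)  1796: Thu (+2) ✓  1797: Fri (+1)
  1798: Sat (+1)  1799: Sun (+1)  1800: Mon (+1)  1801: Tue (+1)  1802: Wed (+1)
Thursday years: 1774, 1785, 1791, 1796 — 4 in total.

4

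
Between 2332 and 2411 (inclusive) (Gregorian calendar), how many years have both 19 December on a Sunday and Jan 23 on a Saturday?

9

Check each year's weekday for 19 December and Jan 23:
  2332: Mon/Sat  2333: Tue/Mon  2334: Wed/Tue  2335: Thu/Wed  2336: Sat/Thu  2337: Sun/Sat ✓  2338: Mon/Sun  2339: Tue/Mon  2340: Thu/Tue  2341: Fri/Thu  2342: Sat/Fri  2343: Sun/Sat ✓  2344: Tue/Sun  2345: Wed/Tue  …(52 more)…  2398: Sat/Fri  2399: Sun/Sat ✓  2400: Tue/Sun  2401: Wed/Tue  2402: Thu/Wed  2403: Fri/Thu  2404: Sun/Fri  2405: Mon/Sun  2406: Tue/Mon  2407: Wed/Tue  2408: Fri/Wed  2409: Sat/Fri  2410: Sun/Sat ✓  2411: Mon/Sun
Both conditions hold in: 2337, 2343, 2354, 2365, 2371, 2382, 2393, 2399, 2410 — 9.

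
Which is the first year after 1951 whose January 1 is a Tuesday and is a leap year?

1952

Jan 1 advances by 2 weekdays after a leap year and by 1 after a common year.
1951: Jan 1 is Monday.
1952: Tuesday (leap)
1952 begins on a Tuesday and is a leap year.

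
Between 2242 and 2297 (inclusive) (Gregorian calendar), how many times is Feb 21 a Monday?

8

Track Feb 21's weekday year by year (advancing +1, or +2 across a Feb 29):
  2242: Mon ✓  2243: Tue (+1)  2244: Wed (+1)  2245: Fri (+2)  2246: Sat (+1)
  2247: Sun (+1)  2248: Mon (+1) ✓  2249: Wed (+2)  2250: Thu (+1)  2251: Fri (+1)
  2252: Sat (+1)  2253: Mon (+2) ✓  2254: Tue (+1)  2255: Wed (+1)  … (28 more years) …
  2284: Thu (+1)  2285: Sat (+2)  2286: Sun (+1)  2287: Mon (+1) ✓  2288: Tue (+1)
  2289: Thu (+2)  2290: Fri (+1)  2291: Sat (+1)  2292: Sun (+1)  2293: Tue (+2)
  2294: Wed (+1)  2295: Thu (+1)  2296: Fri (+1)  2297: Sun (+2)
Monday years: 2242, 2248, 2253, 2259, 2270, 2276, 2281, 2287 — 8 in total.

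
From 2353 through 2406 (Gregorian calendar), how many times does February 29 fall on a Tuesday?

2

Leap years in 2353–2406: 13 of them.
Feb 29 weekday advances by 5 (mod 7) from one leap year to the next four years later (or differs when a century non-leap intervenes).
Leap-day weekdays: 2356:Wed 2360:Mon 2364:Sat 2368:Thu 2372:Tue✓ 2376:Sun 2380:Fri 2384:Wed 2388:Mon 2392:Sat 2396:Thu 2400:Tue✓ 2404:Sun
Tuesday: 2372, 2400 → 2.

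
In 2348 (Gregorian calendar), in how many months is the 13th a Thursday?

1

Check the 13th of each month of 2348: Jan 13: Tue, Feb 13: Fri, Mar 13: Sat, Apr 13: Tue, May 13: Thu, Jun 13: Sun, Jul 13: Tue, Aug 13: Fri, Sep 13: Mon, Oct 13: Wed, Nov 13: Sat, Dec 13: Mon.
Thursday occurs in May — 1 month.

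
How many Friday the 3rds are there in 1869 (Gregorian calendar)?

2

Check the 3rd of each month of 1869: Jan 3: Sun, Feb 3: Wed, Mar 3: Wed, Apr 3: Sat, May 3: Mon, Jun 3: Thu, Jul 3: Sat, Aug 3: Tue, Sep 3: Fri, Oct 3: Sun, Nov 3: Wed, Dec 3: Fri.
Friday occurs in September, December — 2 months.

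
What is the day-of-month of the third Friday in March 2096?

16

March 1, 2096 is a Thursday, so the first Friday is the 2nd.
The third Friday is 2 + 14 = 16.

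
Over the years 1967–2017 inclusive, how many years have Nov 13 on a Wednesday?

7

Track Nov 13's weekday year by year (advancing +1, or +2 across a Feb 29):
  1967: Mon  1968: Wed (+2) ✓  1969: Thu (+1)  1970: Fri (+1)  1971: Sat (+1)
  1972: Mon (+2)  1973: Tue (+1)  1974: Wed (+1) ✓  1975: Thu (+1)  1976: Sat (+2)
  1977: Sun (+1)  1978: Mon (+1)  1979: Tue (+1)  1980: Thu (+2)  … (23 more years) …
  2004: Sat (+2)  2005: Sun (+1)  2006: Mon (+1)  2007: Tue (+1)  2008: Thu (+2)
  2009: Fri (+1)  2010: Sat (+1)  2011: Sun (+1)  2012: Tue (+2)  2013: Wed (+1) ✓
  2014: Thu (+1)  2015: Fri (+1)  2016: Sun (+2)  2017: Mon (+1)
Wednesday years: 1968, 1974, 1985, 1991, 1996, 2002, 2013 — 7 in total.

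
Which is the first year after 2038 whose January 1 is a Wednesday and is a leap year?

Jan 1 advances by 2 weekdays after a leap year and by 1 after a common year.
2038: Jan 1 is Friday.
2039: Saturday
2040: Sunday (leap)
2041: Tuesday
2042: Wednesday
2043: Thursday
2044: Friday (leap)
2045: Sunday
2046: Monday
2047: Tuesday
2048: Wednesday (leap)
2048 begins on a Wednesday and is a leap year.

2048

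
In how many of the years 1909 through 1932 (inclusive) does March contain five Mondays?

11

March has 31 days; it has five Mondays when Monday falls among the first (month-length − 28) days — i.e. when March 1 is one of Monday/Sunday/Saturday.
March 1 by year: 1909:Mon✓ 1910:Tue 1911:Wed 1912:Fri 1913:Sat✓ 1914:Sun✓ 1915:Mon✓ 1916:Wed 1917:Thu 1918:Fri 1919:Sat✓ 1920:Mon✓ 1921:Tue 1922:Wed 1923:Thu 1924:Sat✓ 1925:Sun✓ 1926:Mon✓ 1927:Tue 1928:Thu 1929:Fri 1930:Sat✓ 1931:Sun✓ 1932:Tue
Years with five Mondays: 1909, 1913, 1914, 1915, 1919, 1920, 1924, 1925, 1926, 1930, 1931 → 11.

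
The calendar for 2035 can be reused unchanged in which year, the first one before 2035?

Two years share a calendar iff Jan 1 falls on the same weekday and both are leap or both are common. 2035: Jan 1 is Monday, common year.
2034: Jan 1 Sunday, common
2033: Jan 1 Saturday, common
2032: Jan 1 Thursday, leap
2031: Jan 1 Wednesday, common
2030: Jan 1 Tuesday, common
2029: Jan 1 Monday, common
2029 matches on both conditions.

2029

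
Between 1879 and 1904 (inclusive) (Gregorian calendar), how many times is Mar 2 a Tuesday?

3

Track Mar 2's weekday year by year (advancing +1, or +2 across a Feb 29):
  1879: Sun  1880: Tue (+2) ✓  1881: Wed (+1)  1882: Thu (+1)  1883: Fri (+1)
  1884: Sun (+2)  1885: Mon (+1)  1886: Tue (+1) ✓  1887: Wed (+1)  1888: Fri (+2)
  1889: Sat (+1)  1890: Sun (+1)  1891: Mon (+1)  1892: Wed (+2)  1893: Thu (+1)
  1894: Fri (+1)  1895: Sat (+1)  1896: Mon (+2)  1897: Tue (+1) ✓  1898: Wed (+1)
  1899: Thu (+1)  1900: Fri (+1)  1901: Sat (+1)  1902: Sun (+1)  1903: Mon (+1)
  1904: Wed (+2)
Tuesday years: 1880, 1886, 1897 — 3 in total.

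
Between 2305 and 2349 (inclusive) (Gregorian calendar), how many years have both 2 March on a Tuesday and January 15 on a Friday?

Check each year's weekday for 2 March and January 15:
  2305: Thu/Sun  2306: Fri/Mon  2307: Sat/Tue  2308: Mon/Wed  2309: Tue/Fri ✓  2310: Wed/Sat  2311: Thu/Sun  2312: Sat/Mon  2313: Sun/Wed  2314: Mon/Thu  2315: Tue/Fri ✓  2316: Thu/Sat  2317: Fri/Mon  2318: Sat/Tue  …(17 more)…  2336: Mon/Wed  2337: Tue/Fri ✓  2338: Wed/Sat  2339: Thu/Sun  2340: Sat/Mon  2341: Sun/Wed  2342: Mon/Thu  2343: Tue/Fri ✓  2344: Thu/Sat  2345: Fri/Mon  2346: Sat/Tue  2347: Sun/Wed  2348: Tue/Thu  2349: Wed/Sat
Both conditions hold in: 2309, 2315, 2326, 2337, 2343 — 5.

5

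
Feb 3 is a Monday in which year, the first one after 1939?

1941

From one year to the next, a fixed date's weekday advances by 1, or by 2 when a Feb 29 lies between the two dates.
1939: February 3 is Friday.
1940: Saturday (+1)
1941: Monday (+2)
Feb 3 falls on a Monday in 1941.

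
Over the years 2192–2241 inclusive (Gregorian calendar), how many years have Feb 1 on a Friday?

8

Track Feb 1's weekday year by year (advancing +1, or +2 across a Feb 29):
  2192: Wed  2193: Fri (+2) ✓  2194: Sat (+1)  2195: Sun (+1)  2196: Mon (+1)
  2197: Wed (+2)  2198: Thu (+1)  2199: Fri (+1) ✓  2200: Sat (+1)  2201: Sun (+1)
  2202: Mon (+1)  2203: Tue (+1)  2204: Wed (+1)  2205: Fri (+2) ✓  … (22 more years) …
  2228: Fri (+1) ✓  2229: Sun (+2)  2230: Mon (+1)  2231: Tue (+1)  2232: Wed (+1)
  2233: Fri (+2) ✓  2234: Sat (+1)  2235: Sun (+1)  2236: Mon (+1)  2237: Wed (+2)
  2238: Thu (+1)  2239: Fri (+1) ✓  2240: Sat (+1)  2241: Mon (+2)
Friday years: 2193, 2199, 2205, 2211, 2222, 2228, 2233, 2239 — 8 in total.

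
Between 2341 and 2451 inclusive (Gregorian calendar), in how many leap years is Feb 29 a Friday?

4

Leap years in 2341–2451: 27 of them.
Feb 29 weekday advances by 5 (mod 7) from one leap year to the next four years later (or differs when a century non-leap intervenes).
Leap-day weekdays: 2344:Tue 2348:Sun 2352:Fri✓ 2356:Wed 2360:Mon 2364:Sat 2368:Thu 2372:Tue 2376:Sun 2380:Fri✓ 2384:Wed 2388:Mon 2392:Sat 2396:Thu 2400:Tue 2404:Sun 2408:Fri✓ 2412:Wed 2416:Mon 2420:Sat 2424:Thu 2428:Tue 2432:Sun 2436:Fri✓ 2440:Wed 2444:Mon 2448:Sat
Friday: 2352, 2380, 2408, 2436 → 4.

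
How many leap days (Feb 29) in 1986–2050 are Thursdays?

2

Leap years in 1986–2050: 16 of them.
Feb 29 weekday advances by 5 (mod 7) from one leap year to the next four years later (or differs when a century non-leap intervenes).
Leap-day weekdays: 1988:Mon 1992:Sat 1996:Thu✓ 2000:Tue 2004:Sun 2008:Fri 2012:Wed 2016:Mon 2020:Sat 2024:Thu✓ 2028:Tue 2032:Sun 2036:Fri 2040:Wed 2044:Mon 2048:Sat
Thursday: 1996, 2024 → 2.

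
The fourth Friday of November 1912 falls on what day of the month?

November 1, 1912 is a Friday, so the first Friday is the 1st.
The fourth Friday is 1 + 21 = 22.

22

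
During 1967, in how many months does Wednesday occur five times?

A month of length L has five Wednesdays iff its first Wednesday is on day ≤ L−28 (so day 1–3 in a 31-day month, 1–2 in a 30-day month, day 1 in a leap February).
Checking each month of 1967: Jan starts Sun (31d); Feb starts Wed (28d); Mar starts Wed (31d) ✓; Apr starts Sat (30d); May starts Mon (31d) ✓; Jun starts Thu (30d); Jul starts Sat (31d); Aug starts Tue (31d) ✓; Sep starts Fri (30d); Oct starts Sun (31d); Nov starts Wed (30d) ✓; Dec starts Fri (31d).
Five-Wednesday months: March, May, August, November → 4.

4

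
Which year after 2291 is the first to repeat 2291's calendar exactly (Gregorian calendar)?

Two years share a calendar iff Jan 1 falls on the same weekday and both are leap or both are common. 2291: Jan 1 is Thursday, common year.
2292: Jan 1 Friday, leap
2293: Jan 1 Sunday, common
2294: Jan 1 Monday, common
2295: Jan 1 Tuesday, common
2296: Jan 1 Wednesday, leap
2297: Jan 1 Friday, common
2298: Jan 1 Saturday, common
2299: Jan 1 Sunday, common
2300: Jan 1 Monday, common
2301: Jan 1 Tuesday, common
2302: Jan 1 Wednesday, common
2303: Jan 1 Thursday, common
2303 matches on both conditions.

2303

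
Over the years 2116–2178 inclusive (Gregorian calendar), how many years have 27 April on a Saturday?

Track 27 April's weekday year by year (advancing +1, or +2 across a Feb 29):
  2116: Mon  2117: Tue (+1)  2118: Wed (+1)  2119: Thu (+1)  2120: Sat (+2) ✓
  2121: Sun (+1)  2122: Mon (+1)  2123: Tue (+1)  2124: Thu (+2)  2125: Fri (+1)
  2126: Sat (+1) ✓  2127: Sun (+1)  2128: Tue (+2)  2129: Wed (+1)  … (35 more years) …
  2165: Sat (+1) ✓  2166: Sun (+1)  2167: Mon (+1)  2168: Wed (+2)  2169: Thu (+1)
  2170: Fri (+1)  2171: Sat (+1) ✓  2172: Mon (+2)  2173: Tue (+1)  2174: Wed (+1)
  2175: Thu (+1)  2176: Sat (+2) ✓  2177: Sun (+1)  2178: Mon (+1)
Saturday years: 2120, 2126, 2137, 2143, 2148, 2154, 2165, 2171, 2176 — 9 in total.

9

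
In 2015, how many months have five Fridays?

4

A month of length L has five Fridays iff its first Friday is on day ≤ L−28 (so day 1–3 in a 31-day month, 1–2 in a 30-day month, day 1 in a leap February).
Checking each month of 2015: Jan starts Thu (31d) ✓; Feb starts Sun (28d); Mar starts Sun (31d); Apr starts Wed (30d); May starts Fri (31d) ✓; Jun starts Mon (30d); Jul starts Wed (31d) ✓; Aug starts Sat (31d); Sep starts Tue (30d); Oct starts Thu (31d) ✓; Nov starts Sun (30d); Dec starts Tue (31d).
Five-Friday months: January, May, July, October → 4.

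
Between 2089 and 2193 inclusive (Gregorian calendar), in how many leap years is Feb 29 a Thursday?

Leap years in 2089–2193: 25 of them.
Feb 29 weekday advances by 5 (mod 7) from one leap year to the next four years later (or differs when a century non-leap intervenes).
Leap-day weekdays: 2092:Fri 2096:Wed 2104:Fri 2108:Wed 2112:Mon 2116:Sat 2120:Thu✓ 2124:Tue 2128:Sun 2132:Fri 2136:Wed 2140:Mon 2144:Sat 2148:Thu✓ 2152:Tue 2156:Sun 2160:Fri 2164:Wed 2168:Mon 2172:Sat 2176:Thu✓ 2180:Tue 2184:Sun 2188:Fri 2192:Wed
Thursday: 2120, 2148, 2176 → 3.

3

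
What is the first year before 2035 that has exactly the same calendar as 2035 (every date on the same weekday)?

Two years share a calendar iff Jan 1 falls on the same weekday and both are leap or both are common. 2035: Jan 1 is Monday, common year.
2034: Jan 1 Sunday, common
2033: Jan 1 Saturday, common
2032: Jan 1 Thursday, leap
2031: Jan 1 Wednesday, common
2030: Jan 1 Tuesday, common
2029: Jan 1 Monday, common
2029 matches on both conditions.

2029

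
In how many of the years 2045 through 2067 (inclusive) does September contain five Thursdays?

7

September has 30 days; it has five Thursdays when Thursday falls among the first (month-length − 28) days — i.e. when September 1 is one of Thursday/Wednesday.
September 1 by year: 2045:Fri 2046:Sat 2047:Sun 2048:Tue 2049:Wed✓ 2050:Thu✓ 2051:Fri 2052:Sun 2053:Mon 2054:Tue 2055:Wed✓ 2056:Fri 2057:Sat 2058:Sun 2059:Mon 2060:Wed✓ 2061:Thu✓ 2062:Fri 2063:Sat 2064:Mon 2065:Tue 2066:Wed✓ 2067:Thu✓
Years with five Thursdays: 2049, 2050, 2055, 2060, 2061, 2066, 2067 → 7.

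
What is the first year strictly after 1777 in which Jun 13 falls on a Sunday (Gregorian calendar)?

From one year to the next, a fixed date's weekday advances by 1, or by 2 when a Feb 29 lies between the two dates.
1777: June 13 is Friday.
1778: Saturday (+1)
1779: Sunday (+1)
Jun 13 falls on a Sunday in 1779.

1779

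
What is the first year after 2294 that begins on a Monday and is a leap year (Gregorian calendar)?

2312

Jan 1 advances by 2 weekdays after a leap year and by 1 after a common year.
2294: Jan 1 is Monday.
2295: Tuesday
2296: Wednesday (leap)
2297: Friday
2298: Saturday
2299: Sunday
2300: Monday
2301: Tuesday
2302: Wednesday
2303: Thursday
2304: Friday (leap)
2305: Sunday
2306: Monday
2307: Tuesday
2308: Wednesday (leap)
2309: Friday
2310: Saturday
2311: Sunday
2312: Monday (leap)
2312 begins on a Monday and is a leap year.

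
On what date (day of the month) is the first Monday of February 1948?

2

February 1, 1948 is a Sunday, so the first Monday is the 2nd.
The first Monday is 2 + 0 = 2.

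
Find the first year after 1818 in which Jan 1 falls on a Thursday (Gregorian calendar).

1824

Jan 1 advances by 2 weekdays after a leap year and by 1 after a common year.
1818: Jan 1 is Thursday.
1819: Friday
1820: Saturday (leap)
1821: Monday
1822: Tuesday
1823: Wednesday
1824: Thursday (leap)
1824 begins on a Thursday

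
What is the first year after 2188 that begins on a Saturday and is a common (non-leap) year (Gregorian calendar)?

Jan 1 advances by 2 weekdays after a leap year and by 1 after a common year.
2188: Jan 1 is Tuesday (leap).
2189: Thursday
2190: Friday
2191: Saturday
2191 begins on a Saturday and is a common year.

2191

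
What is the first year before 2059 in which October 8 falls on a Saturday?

From one year to the next, a fixed date's weekday advances by 1, or by 2 when a Feb 29 lies between the two dates.
2059: October 8 is Wednesday.
2058: Tuesday (−1)
2057: Monday (−1)
2056: Sunday (−1)
2055: Friday (−2)
2054: Thursday (−1)
2053: Wednesday (−1)
2052: Tuesday (−1)
2051: Sunday (−2)
2050: Saturday (−1)
October 8 falls on a Saturday in 2050.

2050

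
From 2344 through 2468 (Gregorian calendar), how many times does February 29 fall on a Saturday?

4

Leap years in 2344–2468: 32 of them.
Feb 29 weekday advances by 5 (mod 7) from one leap year to the next four years later (or differs when a century non-leap intervenes).
Leap-day weekdays: 2344:Tue 2348:Sun 2352:Fri 2356:Wed 2360:Mon 2364:Sat✓ 2368:Thu 2372:Tue 2376:Sun 2380:Fri 2384:Wed 2388:Mon 2392:Sat✓ …(6 more)… 2420:Sat✓ 2424:Thu 2428:Tue 2432:Sun 2436:Fri 2440:Wed 2444:Mon 2448:Sat✓ 2452:Thu 2456:Tue 2460:Sun 2464:Fri 2468:Wed
Saturday: 2364, 2392, 2420, 2448 → 4.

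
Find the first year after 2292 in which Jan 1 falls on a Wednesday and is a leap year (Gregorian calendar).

2296

Jan 1 advances by 2 weekdays after a leap year and by 1 after a common year.
2292: Jan 1 is Friday (leap).
2293: Sunday
2294: Monday
2295: Tuesday
2296: Wednesday (leap)
2296 begins on a Wednesday and is a leap year.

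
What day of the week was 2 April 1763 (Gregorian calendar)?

January 1, 1763 is a Saturday.
April 2 is day 92 of the year, i.e. 91 days after Jan 1.
91 mod 7 = 0, so advance 0 weekdays from Saturday: Saturday.

Saturday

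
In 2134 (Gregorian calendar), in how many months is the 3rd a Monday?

1

Check the 3rd of each month of 2134: Jan 3: Sun, Feb 3: Wed, Mar 3: Wed, Apr 3: Sat, May 3: Mon, Jun 3: Thu, Jul 3: Sat, Aug 3: Tue, Sep 3: Fri, Oct 3: Sun, Nov 3: Wed, Dec 3: Fri.
Monday occurs in May — 1 month.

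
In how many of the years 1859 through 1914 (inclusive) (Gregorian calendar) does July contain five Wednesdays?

25

July has 31 days; it has five Wednesdays when Wednesday falls among the first (month-length − 28) days — i.e. when July 1 is one of Wednesday/Tuesday/Monday.
July 1 by year: 1859:Fri 1860:Sun 1861:Mon✓ 1862:Tue✓ 1863:Wed✓ 1864:Fri 1865:Sat 1866:Sun 1867:Mon✓ 1868:Wed✓ 1869:Thu 1870:Fri 1871:Sat 1872:Mon✓ 1873:Tue✓ …(26 more)… 1900:Sun 1901:Mon✓ 1902:Tue✓ 1903:Wed✓ 1904:Fri 1905:Sat 1906:Sun 1907:Mon✓ 1908:Wed✓ 1909:Thu 1910:Fri 1911:Sat 1912:Mon✓ 1913:Tue✓ 1914:Wed✓
Years with five Wednesdays: 1861, 1862, 1863, 1867, 1868, 1872, 1873, 1874, 1878, 1879, 1884, 1885, 1889, 1890, 1891, 1895, 1896, 1901, 1902, 1903, 1907, 1908, 1912, 1913, 1914 → 25.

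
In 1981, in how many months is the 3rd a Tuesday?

Check the 3rd of each month of 1981: Jan 3: Sat, Feb 3: Tue, Mar 3: Tue, Apr 3: Fri, May 3: Sun, Jun 3: Wed, Jul 3: Fri, Aug 3: Mon, Sep 3: Thu, Oct 3: Sat, Nov 3: Tue, Dec 3: Thu.
Tuesday occurs in February, March, November — 3 months.

3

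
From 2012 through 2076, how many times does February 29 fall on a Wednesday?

3

Leap years in 2012–2076: 17 of them.
Feb 29 weekday advances by 5 (mod 7) from one leap year to the next four years later (or differs when a century non-leap intervenes).
Leap-day weekdays: 2012:Wed✓ 2016:Mon 2020:Sat 2024:Thu 2028:Tue 2032:Sun 2036:Fri 2040:Wed✓ 2044:Mon 2048:Sat 2052:Thu 2056:Tue 2060:Sun 2064:Fri 2068:Wed✓ 2072:Mon 2076:Sat
Wednesday: 2012, 2040, 2068 → 3.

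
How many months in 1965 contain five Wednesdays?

4

A month of length L has five Wednesdays iff its first Wednesday is on day ≤ L−28 (so day 1–3 in a 31-day month, 1–2 in a 30-day month, day 1 in a leap February).
Checking each month of 1965: Jan starts Fri (31d); Feb starts Mon (28d); Mar starts Mon (31d) ✓; Apr starts Thu (30d); May starts Sat (31d); Jun starts Tue (30d) ✓; Jul starts Thu (31d); Aug starts Sun (31d); Sep starts Wed (30d) ✓; Oct starts Fri (31d); Nov starts Mon (30d); Dec starts Wed (31d) ✓.
Five-Wednesday months: March, June, September, December → 4.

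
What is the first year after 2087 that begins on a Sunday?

Jan 1 advances by 2 weekdays after a leap year and by 1 after a common year.
2087: Jan 1 is Wednesday.
2088: Thursday (leap)
2089: Saturday
2090: Sunday
2090 begins on a Sunday

2090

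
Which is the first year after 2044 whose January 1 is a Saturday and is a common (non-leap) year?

Jan 1 advances by 2 weekdays after a leap year and by 1 after a common year.
2044: Jan 1 is Friday (leap).
2045: Sunday
2046: Monday
2047: Tuesday
2048: Wednesday (leap)
2049: Friday
2050: Saturday
2050 begins on a Saturday and is a common year.

2050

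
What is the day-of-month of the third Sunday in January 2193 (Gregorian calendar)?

20

January 1, 2193 is a Tuesday, so the first Sunday is the 6th.
The third Sunday is 6 + 14 = 20.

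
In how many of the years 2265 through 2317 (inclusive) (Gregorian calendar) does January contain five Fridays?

22

January has 31 days; it has five Fridays when Friday falls among the first (month-length − 28) days — i.e. when January 1 is one of Friday/Thursday/Wednesday.
January 1 by year: 2265:Sun 2266:Mon 2267:Tue 2268:Wed✓ 2269:Fri✓ 2270:Sat 2271:Sun 2272:Mon 2273:Wed✓ 2274:Thu✓ 2275:Fri✓ 2276:Sat 2277:Mon 2278:Tue 2279:Wed✓ …(23 more)… 2303:Thu✓ 2304:Fri✓ 2305:Sun 2306:Mon 2307:Tue 2308:Wed✓ 2309:Fri✓ 2310:Sat 2311:Sun 2312:Mon 2313:Wed✓ 2314:Thu✓ 2315:Fri✓ 2316:Sat 2317:Mon
Years with five Fridays: 2268, 2269, 2273, 2274, 2275, 2279, 2280, 2285, 2286, 2290, 2291, 2292, 2296, 2297, 2302, 2303, 2304, 2308, 2309, 2313, 2314, 2315 → 22.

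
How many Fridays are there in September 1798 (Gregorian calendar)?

September 1798 has 30 days and begins on Saturday.
The first Friday is September 7.
Fridays fall on 7, 14, 21, 28 — that's 4.

4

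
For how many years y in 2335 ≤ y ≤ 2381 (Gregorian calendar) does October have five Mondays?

October has 31 days; it has five Mondays when Monday falls among the first (month-length − 28) days — i.e. when October 1 is one of Monday/Sunday/Saturday.
October 1 by year: 2335:Tue 2336:Thu 2337:Fri 2338:Sat✓ 2339:Sun✓ 2340:Tue 2341:Wed 2342:Thu 2343:Fri 2344:Sun✓ 2345:Mon✓ 2346:Tue 2347:Wed 2348:Fri 2349:Sat✓ …(17 more)… 2367:Sun✓ 2368:Tue 2369:Wed 2370:Thu 2371:Fri 2372:Sun✓ 2373:Mon✓ 2374:Tue 2375:Wed 2376:Fri 2377:Sat✓ 2378:Sun✓ 2379:Mon✓ 2380:Wed 2381:Thu
Years with five Mondays: 2338, 2339, 2344, 2345, 2349, 2350, 2351, 2355, 2356, 2360, 2361, 2362, 2366, 2367, 2372, 2373, 2377, 2378, 2379 → 19.

19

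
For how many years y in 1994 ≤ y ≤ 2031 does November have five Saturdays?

12

November has 30 days; it has five Saturdays when Saturday falls among the first (month-length − 28) days — i.e. when November 1 is one of Saturday/Friday.
November 1 by year: 1994:Tue 1995:Wed 1996:Fri✓ 1997:Sat✓ 1998:Sun 1999:Mon 2000:Wed 2001:Thu 2002:Fri✓ 2003:Sat✓ 2004:Mon 2005:Tue 2006:Wed 2007:Thu 2008:Sat✓ …(8 more)… 2017:Wed 2018:Thu 2019:Fri✓ 2020:Sun 2021:Mon 2022:Tue 2023:Wed 2024:Fri✓ 2025:Sat✓ 2026:Sun 2027:Mon 2028:Wed 2029:Thu 2030:Fri✓ 2031:Sat✓
Years with five Saturdays: 1996, 1997, 2002, 2003, 2008, 2013, 2014, 2019, 2024, 2025, 2030, 2031 → 12.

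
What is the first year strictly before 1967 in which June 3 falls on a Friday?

1966

From one year to the next, a fixed date's weekday advances by 1, or by 2 when a Feb 29 lies between the two dates.
1967: June 3 is Saturday.
1966: Friday (−1)
June 3 falls on a Friday in 1966.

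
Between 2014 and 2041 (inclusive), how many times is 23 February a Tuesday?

4

Track 23 February's weekday year by year (advancing +1, or +2 across a Feb 29):
  2014: Sun  2015: Mon (+1)  2016: Tue (+1) ✓  2017: Thu (+2)  2018: Fri (+1)
  2019: Sat (+1)  2020: Sun (+1)  2021: Tue (+2) ✓  2022: Wed (+1)  2023: Thu (+1)
  2024: Fri (+1)  2025: Sun (+2)  2026: Mon (+1)  2027: Tue (+1) ✓  2028: Wed (+1)
  2029: Fri (+2)  2030: Sat (+1)  2031: Sun (+1)  2032: Mon (+1)  2033: Wed (+2)
  2034: Thu (+1)  2035: Fri (+1)  2036: Sat (+1)  2037: Mon (+2)  2038: Tue (+1) ✓
  2039: Wed (+1)  2040: Thu (+1)  2041: Sat (+2)
Tuesday years: 2016, 2021, 2027, 2038 — 4 in total.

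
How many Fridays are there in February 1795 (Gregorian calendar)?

4

February 1795 has 28 days and begins on Sunday.
The first Friday is February 6.
Fridays fall on 6, 13, 20, 27 — that's 4.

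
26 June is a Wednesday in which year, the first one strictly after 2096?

From one year to the next, a fixed date's weekday advances by 1, or by 2 when a Feb 29 lies between the two dates.
2096: June 26 is Tuesday.
2097: Wednesday (+1)
26 June falls on a Wednesday in 2097.

2097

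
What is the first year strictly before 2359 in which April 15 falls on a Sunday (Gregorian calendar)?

2356

From one year to the next, a fixed date's weekday advances by 1, or by 2 when a Feb 29 lies between the two dates.
2359: April 15 is Wednesday.
2358: Tuesday (−1)
2357: Monday (−1)
2356: Sunday (−1)
April 15 falls on a Sunday in 2356.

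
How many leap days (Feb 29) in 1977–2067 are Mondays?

3

Leap years in 1977–2067: 22 of them.
Feb 29 weekday advances by 5 (mod 7) from one leap year to the next four years later (or differs when a century non-leap intervenes).
Leap-day weekdays: 1980:Fri 1984:Wed 1988:Mon✓ 1992:Sat 1996:Thu 2000:Tue 2004:Sun 2008:Fri 2012:Wed 2016:Mon✓ 2020:Sat 2024:Thu 2028:Tue 2032:Sun 2036:Fri 2040:Wed 2044:Mon✓ 2048:Sat 2052:Thu 2056:Tue 2060:Sun 2064:Fri
Monday: 1988, 2016, 2044 → 3.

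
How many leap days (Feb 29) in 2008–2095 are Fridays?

Leap years in 2008–2095: 22 of them.
Feb 29 weekday advances by 5 (mod 7) from one leap year to the next four years later (or differs when a century non-leap intervenes).
Leap-day weekdays: 2008:Fri✓ 2012:Wed 2016:Mon 2020:Sat 2024:Thu 2028:Tue 2032:Sun 2036:Fri✓ 2040:Wed 2044:Mon 2048:Sat 2052:Thu 2056:Tue 2060:Sun 2064:Fri✓ 2068:Wed 2072:Mon 2076:Sat 2080:Thu 2084:Tue 2088:Sun 2092:Fri✓
Friday: 2008, 2036, 2064, 2092 → 4.

4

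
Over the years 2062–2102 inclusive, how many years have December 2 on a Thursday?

Track December 2's weekday year by year (advancing +1, or +2 across a Feb 29):
  2062: Sat  2063: Sun (+1)  2064: Tue (+2)  2065: Wed (+1)  2066: Thu (+1) ✓
  2067: Fri (+1)  2068: Sun (+2)  2069: Mon (+1)  2070: Tue (+1)  2071: Wed (+1)
  2072: Fri (+2)  2073: Sat (+1)  2074: Sun (+1)  2075: Mon (+1)  … (13 more years) …
  2089: Fri (+1)  2090: Sat (+1)  2091: Sun (+1)  2092: Tue (+2)  2093: Wed (+1)
  2094: Thu (+1) ✓  2095: Fri (+1)  2096: Sun (+2)  2097: Mon (+1)  2098: Tue (+1)
  2099: Wed (+1)  2100: Thu (+1) ✓  2101: Fri (+1)  2102: Sat (+1)
Thursday years: 2066, 2077, 2083, 2088, 2094, 2100 — 6 in total.

6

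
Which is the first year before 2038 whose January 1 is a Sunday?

Jan 1 advances by 2 weekdays after a leap year and by 1 after a common year.
2038: Jan 1 is Friday.
2037: Thursday
2036: Tuesday (leap)
2035: Monday
2034: Sunday
2034 begins on a Sunday

2034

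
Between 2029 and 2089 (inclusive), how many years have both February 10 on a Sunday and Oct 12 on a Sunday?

Check each year's weekday for February 10 and Oct 12:
  2029: Sat/Fri  2030: Sun/Sat  2031: Mon/Sun  2032: Tue/Tue  2033: Thu/Wed  2034: Fri/Thu  2035: Sat/Fri  2036: Sun/Sun ✓  2037: Tue/Mon  2038: Wed/Tue  2039: Thu/Wed  2040: Fri/Fri  2041: Sun/Sat  2042: Mon/Sun  …(33 more)…  2076: Mon/Mon  2077: Wed/Tue  2078: Thu/Wed  2079: Fri/Thu  2080: Sat/Sat  2081: Mon/Sun  2082: Tue/Mon  2083: Wed/Tue  2084: Thu/Thu  2085: Sat/Fri  2086: Sun/Sat  2087: Mon/Sun  2088: Tue/Tue  2089: Thu/Wed
Both conditions hold in: 2036, 2064 — 2.

2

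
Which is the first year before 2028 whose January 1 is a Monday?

Jan 1 advances by 2 weekdays after a leap year and by 1 after a common year.
2028: Jan 1 is Saturday (leap).
2027: Friday
2026: Thursday
2025: Wednesday
2024: Monday (leap)
2024 begins on a Monday

2024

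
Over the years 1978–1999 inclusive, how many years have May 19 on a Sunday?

Track May 19's weekday year by year (advancing +1, or +2 across a Feb 29):
  1978: Fri  1979: Sat (+1)  1980: Mon (+2)  1981: Tue (+1)  1982: Wed (+1)
  1983: Thu (+1)  1984: Sat (+2)  1985: Sun (+1) ✓  1986: Mon (+1)  1987: Tue (+1)
  1988: Thu (+2)  1989: Fri (+1)  1990: Sat (+1)  1991: Sun (+1) ✓  1992: Tue (+2)
  1993: Wed (+1)  1994: Thu (+1)  1995: Fri (+1)  1996: Sun (+2) ✓  1997: Mon (+1)
  1998: Tue (+1)  1999: Wed (+1)
Sunday years: 1985, 1991, 1996 — 3 in total.

3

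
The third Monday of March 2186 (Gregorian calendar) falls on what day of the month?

March 1, 2186 is a Wednesday, so the first Monday is the 6th.
The third Monday is 6 + 14 = 20.

20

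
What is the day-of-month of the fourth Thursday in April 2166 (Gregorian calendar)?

April 1, 2166 is a Tuesday, so the first Thursday is the 3rd.
The fourth Thursday is 3 + 21 = 24.

24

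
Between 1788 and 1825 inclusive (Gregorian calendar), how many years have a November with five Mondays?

November has 30 days; it has five Mondays when Monday falls among the first (month-length − 28) days — i.e. when November 1 is one of Monday/Sunday.
November 1 by year: 1788:Sat 1789:Sun✓ 1790:Mon✓ 1791:Tue 1792:Thu 1793:Fri 1794:Sat 1795:Sun✓ 1796:Tue 1797:Wed 1798:Thu 1799:Fri 1800:Sat 1801:Sun✓ 1802:Mon✓ …(8 more)… 1811:Fri 1812:Sun✓ 1813:Mon✓ 1814:Tue 1815:Wed 1816:Fri 1817:Sat 1818:Sun✓ 1819:Mon✓ 1820:Wed 1821:Thu 1822:Fri 1823:Sat 1824:Mon✓ 1825:Tue
Years with five Mondays: 1789, 1790, 1795, 1801, 1802, 1807, 1812, 1813, 1818, 1819, 1824 → 11.

11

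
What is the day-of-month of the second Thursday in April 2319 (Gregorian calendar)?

April 1, 2319 is a Tuesday, so the first Thursday is the 3rd.
The second Thursday is 3 + 7 = 10.

10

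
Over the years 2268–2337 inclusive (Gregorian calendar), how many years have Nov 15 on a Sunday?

11

Track Nov 15's weekday year by year (advancing +1, or +2 across a Feb 29):
  2268: Sun ✓  2269: Mon (+1)  2270: Tue (+1)  2271: Wed (+1)  2272: Fri (+2)
  2273: Sat (+1)  2274: Sun (+1) ✓  2275: Mon (+1)  2276: Wed (+2)  2277: Thu (+1)
  2278: Fri (+1)  2279: Sat (+1)  2280: Mon (+2)  2281: Tue (+1)  … (42 more years) …
  2324: Sat (+2)  2325: Sun (+1) ✓  2326: Mon (+1)  2327: Tue (+1)  2328: Thu (+2)
  2329: Fri (+1)  2330: Sat (+1)  2331: Sun (+1) ✓  2332: Tue (+2)  2333: Wed (+1)
  2334: Thu (+1)  2335: Fri (+1)  2336: Sun (+2) ✓  2337: Mon (+1)
Sunday years: 2268, 2274, 2285, 2291, 2296, 2303, 2308, 2314, 2325, 2331, 2336 — 11 in total.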